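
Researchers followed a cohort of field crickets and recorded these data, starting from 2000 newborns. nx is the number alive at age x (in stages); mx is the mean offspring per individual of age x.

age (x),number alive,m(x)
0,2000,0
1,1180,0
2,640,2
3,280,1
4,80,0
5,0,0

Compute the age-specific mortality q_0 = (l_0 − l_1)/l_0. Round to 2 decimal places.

lx = nx/n0 = nx/2000: 1, 0.59, 0.32, 0.14, 0.04, 0
q_0 = (l_0 − l_1) / l_0 = (1 − 0.59) / 1
     = 0.41 / 1 = 0.41 → 0.41

0.41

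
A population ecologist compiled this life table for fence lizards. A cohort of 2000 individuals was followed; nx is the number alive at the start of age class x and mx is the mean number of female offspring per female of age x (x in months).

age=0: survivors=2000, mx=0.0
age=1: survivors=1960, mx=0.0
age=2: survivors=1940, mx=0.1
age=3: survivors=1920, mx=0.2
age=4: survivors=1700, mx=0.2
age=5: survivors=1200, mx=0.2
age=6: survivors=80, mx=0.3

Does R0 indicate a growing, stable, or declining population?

declining

lx = nx/n0 = nx/2000: 1, 0.98, 0.97, 0.96, 0.85, 0.6, 0.04
R0 = Σ lx·mx = 0 + 0 + 0.097 + 0.192 + 0.17 + 0.12 + 0.012 = 0.591
R0 < 1, so the population is declining.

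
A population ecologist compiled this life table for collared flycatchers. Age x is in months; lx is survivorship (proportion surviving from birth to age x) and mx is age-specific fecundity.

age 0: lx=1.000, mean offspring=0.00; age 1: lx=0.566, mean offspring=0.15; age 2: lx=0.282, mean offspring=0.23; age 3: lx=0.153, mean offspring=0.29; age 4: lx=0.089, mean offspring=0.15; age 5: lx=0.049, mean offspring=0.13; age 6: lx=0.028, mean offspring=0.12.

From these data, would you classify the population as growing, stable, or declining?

declining

R0 = Σ lx·mx = 0 + 0.0849 + 0.06486 + 0.04437 + 0.01335 + 0.00637 + 0.00336 = 0.21721
R0 < 1, so the population is declining.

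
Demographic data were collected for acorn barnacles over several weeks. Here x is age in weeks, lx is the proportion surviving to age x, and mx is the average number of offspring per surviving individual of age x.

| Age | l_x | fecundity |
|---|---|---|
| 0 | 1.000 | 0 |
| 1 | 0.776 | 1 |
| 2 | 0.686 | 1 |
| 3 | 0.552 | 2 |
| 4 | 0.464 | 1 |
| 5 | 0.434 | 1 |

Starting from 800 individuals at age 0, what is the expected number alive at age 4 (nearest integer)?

371

Expected survivors = N0 · l_4 = 800 × 0.464 = 371.2 → 371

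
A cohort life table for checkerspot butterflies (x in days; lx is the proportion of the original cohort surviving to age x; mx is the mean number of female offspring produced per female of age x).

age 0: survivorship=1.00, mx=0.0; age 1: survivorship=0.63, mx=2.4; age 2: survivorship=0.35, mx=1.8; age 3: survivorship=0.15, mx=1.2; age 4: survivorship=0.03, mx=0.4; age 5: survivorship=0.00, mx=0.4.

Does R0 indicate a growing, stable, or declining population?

R0 = Σ lx·mx = 0 + 1.512 + 0.63 + 0.18 + 0.012 + 0 = 2.334
R0 > 1, so the population is growing.

growing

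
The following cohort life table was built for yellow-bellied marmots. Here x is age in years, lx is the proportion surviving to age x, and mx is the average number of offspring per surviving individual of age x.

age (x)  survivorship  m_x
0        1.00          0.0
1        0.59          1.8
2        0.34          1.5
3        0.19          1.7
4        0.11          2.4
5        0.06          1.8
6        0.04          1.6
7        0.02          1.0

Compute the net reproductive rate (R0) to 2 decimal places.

lx·mx by age: 0, 1.062, 0.51, 0.323, 0.264, 0.108, 0.064, 0.02
R0 = Σ lx·mx = 2.351 → 2.35

2.35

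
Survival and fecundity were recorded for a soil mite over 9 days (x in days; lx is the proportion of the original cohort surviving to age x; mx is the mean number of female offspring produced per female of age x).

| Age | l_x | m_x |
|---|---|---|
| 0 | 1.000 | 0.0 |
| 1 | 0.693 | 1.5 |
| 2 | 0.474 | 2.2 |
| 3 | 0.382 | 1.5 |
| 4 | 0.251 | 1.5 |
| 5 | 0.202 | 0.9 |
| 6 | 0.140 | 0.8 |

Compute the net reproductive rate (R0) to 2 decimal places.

lx·mx by age: 0, 1.0395, 1.0428, 0.573, 0.3765, 0.1818, 0.112
R0 = Σ lx·mx = 3.3256 → 3.33

3.33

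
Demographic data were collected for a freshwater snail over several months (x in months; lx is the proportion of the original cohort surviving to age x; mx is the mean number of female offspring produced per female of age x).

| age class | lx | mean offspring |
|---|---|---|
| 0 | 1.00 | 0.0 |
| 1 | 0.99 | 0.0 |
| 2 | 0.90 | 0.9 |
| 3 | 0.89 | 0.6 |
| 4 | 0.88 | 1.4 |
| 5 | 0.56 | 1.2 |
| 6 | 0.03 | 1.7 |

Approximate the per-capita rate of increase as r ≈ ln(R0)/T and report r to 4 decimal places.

R0 = Σ lx·mx = 0 + 0 + 0.81 + 0.534 + 1.232 + 0.672 + 0.051 = 3.299
Σ x·lx·mx = 11.816; T = 11.816/3.299 = 3.58169…
r ≈ ln(R0)/T = ln(3.299)/3.58169… = 0.333256… → 0.3333

0.3333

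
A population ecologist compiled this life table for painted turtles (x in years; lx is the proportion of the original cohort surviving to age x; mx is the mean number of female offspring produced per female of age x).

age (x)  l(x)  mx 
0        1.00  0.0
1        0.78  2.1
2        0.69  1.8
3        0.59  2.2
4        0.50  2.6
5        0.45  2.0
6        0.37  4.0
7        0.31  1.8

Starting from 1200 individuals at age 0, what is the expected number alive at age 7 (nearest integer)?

372

Expected survivors = N0 · l_7 = 1200 × 0.31 = 372 → 372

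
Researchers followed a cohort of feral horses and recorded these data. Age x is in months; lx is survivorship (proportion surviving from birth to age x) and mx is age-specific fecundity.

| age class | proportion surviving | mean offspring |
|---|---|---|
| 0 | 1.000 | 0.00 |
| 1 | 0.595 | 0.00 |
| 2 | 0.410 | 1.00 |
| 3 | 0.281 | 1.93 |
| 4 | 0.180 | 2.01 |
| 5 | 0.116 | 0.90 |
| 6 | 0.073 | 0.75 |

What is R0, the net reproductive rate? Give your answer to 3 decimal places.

lx·mx by age: 0, 0, 0.41, 0.54233, 0.3618, 0.1044, 0.05475
R0 = Σ lx·mx = 1.47328 → 1.473

1.473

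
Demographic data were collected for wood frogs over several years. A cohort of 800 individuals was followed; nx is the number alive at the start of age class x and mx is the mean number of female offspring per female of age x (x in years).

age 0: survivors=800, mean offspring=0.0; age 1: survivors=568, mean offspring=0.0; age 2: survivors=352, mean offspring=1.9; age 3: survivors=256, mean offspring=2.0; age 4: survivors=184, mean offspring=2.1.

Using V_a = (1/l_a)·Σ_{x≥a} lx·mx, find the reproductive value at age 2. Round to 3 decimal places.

4.452

lx = nx/n0 = nx/800: 1, 0.71, 0.44, 0.32, 0.23
lx·mx for x ≥ 2: 0.836, 0.64, 0.483 → sum = 1.959
V_2 = 1.959 / l_2 = 1.959 / 0.44 = 4.452273… → 4.452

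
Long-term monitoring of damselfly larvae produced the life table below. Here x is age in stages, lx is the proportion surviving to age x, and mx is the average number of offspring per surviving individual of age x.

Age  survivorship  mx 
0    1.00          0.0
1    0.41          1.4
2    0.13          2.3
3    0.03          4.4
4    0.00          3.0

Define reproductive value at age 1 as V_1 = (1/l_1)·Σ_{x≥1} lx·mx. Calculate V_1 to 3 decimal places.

lx·mx for x ≥ 1: 0.574, 0.299, 0.132, 0 → sum = 1.005
V_1 = 1.005 / l_1 = 1.005 / 0.41 = 2.45122… → 2.451

2.451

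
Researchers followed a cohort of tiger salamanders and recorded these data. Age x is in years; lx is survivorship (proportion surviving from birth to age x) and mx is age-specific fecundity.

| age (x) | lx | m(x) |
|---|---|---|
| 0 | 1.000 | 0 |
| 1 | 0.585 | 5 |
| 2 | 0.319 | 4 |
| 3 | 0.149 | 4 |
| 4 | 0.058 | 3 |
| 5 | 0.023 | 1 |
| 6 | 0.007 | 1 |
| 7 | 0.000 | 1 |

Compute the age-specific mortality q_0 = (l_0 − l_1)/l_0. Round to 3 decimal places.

q_0 = (l_0 − l_1) / l_0 = (1 − 0.585) / 1
     = 0.415 / 1 = 0.415 → 0.415

0.415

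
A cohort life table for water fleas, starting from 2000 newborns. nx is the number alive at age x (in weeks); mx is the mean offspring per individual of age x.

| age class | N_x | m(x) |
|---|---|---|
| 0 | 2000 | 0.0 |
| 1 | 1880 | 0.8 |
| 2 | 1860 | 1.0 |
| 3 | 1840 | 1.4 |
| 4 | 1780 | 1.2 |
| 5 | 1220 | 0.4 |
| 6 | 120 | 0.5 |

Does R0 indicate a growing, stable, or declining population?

lx = nx/n0 = nx/2000: 1, 0.94, 0.93, 0.92, 0.89, 0.61, 0.06
R0 = Σ lx·mx = 0 + 0.752 + 0.93 + 1.288 + 1.068 + 0.244 + 0.03 = 4.312
R0 > 1, so the population is growing.

growing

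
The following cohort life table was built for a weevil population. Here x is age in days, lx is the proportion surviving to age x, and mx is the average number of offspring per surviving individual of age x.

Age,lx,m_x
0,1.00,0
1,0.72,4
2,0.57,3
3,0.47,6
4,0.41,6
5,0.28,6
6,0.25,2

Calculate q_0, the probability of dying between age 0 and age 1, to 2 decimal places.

0.28

q_0 = (l_0 − l_1) / l_0 = (1 − 0.72) / 1
     = 0.28 / 1 = 0.28 → 0.28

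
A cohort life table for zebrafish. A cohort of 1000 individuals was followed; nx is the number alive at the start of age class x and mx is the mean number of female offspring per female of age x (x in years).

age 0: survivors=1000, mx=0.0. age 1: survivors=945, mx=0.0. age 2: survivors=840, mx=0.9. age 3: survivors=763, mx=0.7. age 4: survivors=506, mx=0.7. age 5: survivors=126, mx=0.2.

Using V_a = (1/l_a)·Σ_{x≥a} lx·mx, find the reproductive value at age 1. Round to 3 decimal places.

1.767

lx = nx/n0 = nx/1000: 1, 0.945, 0.84, 0.763, 0.506, 0.126
lx·mx for x ≥ 1: 0, 0.756, 0.5341, 0.3542, 0.0252 → sum = 1.6695
V_1 = 1.6695 / l_1 = 1.6695 / 0.945 = 1.766667… → 1.767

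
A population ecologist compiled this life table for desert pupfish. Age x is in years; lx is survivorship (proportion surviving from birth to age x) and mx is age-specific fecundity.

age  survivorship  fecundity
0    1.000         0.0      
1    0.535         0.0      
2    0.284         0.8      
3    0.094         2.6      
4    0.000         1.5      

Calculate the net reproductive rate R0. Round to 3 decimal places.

lx·mx by age: 0, 0, 0.2272, 0.2444, 0
R0 = Σ lx·mx = 0.4716 → 0.472

0.472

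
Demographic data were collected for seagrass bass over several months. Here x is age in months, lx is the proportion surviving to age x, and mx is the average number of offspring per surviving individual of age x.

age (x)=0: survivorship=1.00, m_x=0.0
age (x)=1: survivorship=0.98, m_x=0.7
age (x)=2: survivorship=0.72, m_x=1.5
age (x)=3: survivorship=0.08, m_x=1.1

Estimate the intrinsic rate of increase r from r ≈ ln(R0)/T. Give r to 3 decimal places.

0.368

R0 = Σ lx·mx = 0 + 0.686 + 1.08 + 0.088 = 1.854
Σ x·lx·mx = 3.11; T = 3.11/1.854 = 1.67745…
r ≈ ln(R0)/T = ln(1.854)/1.67745… = 0.36803… → 0.368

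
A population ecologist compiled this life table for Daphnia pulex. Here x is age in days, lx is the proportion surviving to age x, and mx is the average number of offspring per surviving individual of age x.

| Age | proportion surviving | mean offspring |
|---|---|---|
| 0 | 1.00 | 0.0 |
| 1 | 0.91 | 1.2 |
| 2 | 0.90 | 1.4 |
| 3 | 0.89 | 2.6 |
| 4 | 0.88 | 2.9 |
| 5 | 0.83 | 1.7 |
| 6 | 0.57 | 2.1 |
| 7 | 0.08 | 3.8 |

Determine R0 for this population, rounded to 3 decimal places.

10.130

lx·mx by age: 0, 1.092, 1.26, 2.314, 2.552, 1.411, 1.197, 0.304
R0 = Σ lx·mx = 10.13 → 10.130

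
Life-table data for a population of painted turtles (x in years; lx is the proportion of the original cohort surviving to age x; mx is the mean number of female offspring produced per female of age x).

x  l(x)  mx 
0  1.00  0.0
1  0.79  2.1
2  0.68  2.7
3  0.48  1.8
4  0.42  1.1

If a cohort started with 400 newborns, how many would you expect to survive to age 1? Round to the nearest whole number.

Expected survivors = N0 · l_1 = 400 × 0.79 = 316 → 316

316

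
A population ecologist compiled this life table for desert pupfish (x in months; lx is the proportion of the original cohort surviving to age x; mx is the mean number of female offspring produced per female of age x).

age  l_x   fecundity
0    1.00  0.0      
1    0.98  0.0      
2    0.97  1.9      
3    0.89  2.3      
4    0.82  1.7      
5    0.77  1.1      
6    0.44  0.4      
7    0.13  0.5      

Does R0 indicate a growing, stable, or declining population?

R0 = Σ lx·mx = 0 + 0 + 1.843 + 2.047 + 1.394 + 0.847 + 0.176 + 0.065 = 6.372
R0 > 1, so the population is growing.

growing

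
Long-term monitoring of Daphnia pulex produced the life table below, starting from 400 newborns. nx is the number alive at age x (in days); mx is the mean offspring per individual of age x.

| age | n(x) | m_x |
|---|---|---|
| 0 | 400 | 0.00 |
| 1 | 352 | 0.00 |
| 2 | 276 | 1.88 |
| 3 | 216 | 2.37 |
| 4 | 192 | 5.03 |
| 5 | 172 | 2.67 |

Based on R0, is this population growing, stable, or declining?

lx = nx/n0 = nx/400: 1, 0.88, 0.69, 0.54, 0.48, 0.43
R0 = Σ lx·mx = 0 + 0 + 1.2972 + 1.2798 + 2.4144 + 1.1481 = 6.1395
R0 > 1, so the population is growing.

growing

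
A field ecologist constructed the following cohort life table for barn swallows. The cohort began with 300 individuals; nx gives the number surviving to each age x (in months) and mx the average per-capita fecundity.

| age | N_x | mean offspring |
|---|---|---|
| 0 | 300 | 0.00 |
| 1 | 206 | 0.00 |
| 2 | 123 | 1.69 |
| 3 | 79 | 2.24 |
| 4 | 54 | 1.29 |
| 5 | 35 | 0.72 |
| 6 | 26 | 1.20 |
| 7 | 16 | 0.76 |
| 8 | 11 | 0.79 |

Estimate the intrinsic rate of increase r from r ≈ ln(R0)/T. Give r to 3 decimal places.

lx = nx/n0 = nx/300: 1, 0.68667…, 0.41, 0.26333…, 0.18, 0.11667…, 0.08667…, 0.05333…, 0.03667…
R0 = Σ lx·mx = 0 + 0 + 0.6929 + 0.58987… + 0.2322 + 0.084… + 0.104… + 0.04053… + 0.02897… = 1.772467…
Σ x·lx·mx = 5.643667…; T = 5.643667…/1.772467… = 3.18407…
r ≈ ln(R0)/T = ln(1.772467…)/3.18407… = 0.17976… → 0.180

0.180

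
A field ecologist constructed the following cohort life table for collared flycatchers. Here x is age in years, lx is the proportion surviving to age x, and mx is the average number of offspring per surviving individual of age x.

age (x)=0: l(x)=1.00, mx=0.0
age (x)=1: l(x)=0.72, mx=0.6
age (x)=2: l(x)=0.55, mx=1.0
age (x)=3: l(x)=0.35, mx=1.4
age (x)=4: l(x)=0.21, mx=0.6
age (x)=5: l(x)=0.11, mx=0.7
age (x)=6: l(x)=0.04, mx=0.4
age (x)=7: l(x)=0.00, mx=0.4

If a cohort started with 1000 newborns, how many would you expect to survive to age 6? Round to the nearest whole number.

40

Expected survivors = N0 · l_6 = 1000 × 0.04 = 40 → 40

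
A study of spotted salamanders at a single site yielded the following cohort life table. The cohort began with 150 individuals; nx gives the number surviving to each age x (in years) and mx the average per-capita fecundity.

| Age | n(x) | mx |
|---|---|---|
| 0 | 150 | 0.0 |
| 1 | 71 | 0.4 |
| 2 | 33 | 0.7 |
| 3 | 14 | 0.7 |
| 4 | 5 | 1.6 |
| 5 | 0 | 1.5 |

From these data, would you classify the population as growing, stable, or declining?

declining

lx = nx/n0 = nx/150: 1, 0.47333…, 0.22, 0.09333…, 0.03333…, 0
R0 = Σ lx·mx = 0 + 0.189333… + 0.154 + 0.065333… + 0.053333… + 0 = 0.462…
R0 < 1, so the population is declining.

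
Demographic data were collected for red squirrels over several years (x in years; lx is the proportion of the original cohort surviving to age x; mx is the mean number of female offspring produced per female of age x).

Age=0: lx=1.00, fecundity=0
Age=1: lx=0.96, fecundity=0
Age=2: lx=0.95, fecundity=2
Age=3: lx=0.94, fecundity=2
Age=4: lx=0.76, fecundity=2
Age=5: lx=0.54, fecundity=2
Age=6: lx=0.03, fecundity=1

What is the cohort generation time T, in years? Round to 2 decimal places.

3.29

lx·mx: 0, 0, 1.9, 1.88, 1.52, 1.08, 0.03 → R0 = 6.41
x·lx·mx: 0, 0, 3.8, 5.64, 6.08, 5.4, 0.18 → Σ = 21.1
T = 21.1 / 6.41 = 3.291732… → 3.29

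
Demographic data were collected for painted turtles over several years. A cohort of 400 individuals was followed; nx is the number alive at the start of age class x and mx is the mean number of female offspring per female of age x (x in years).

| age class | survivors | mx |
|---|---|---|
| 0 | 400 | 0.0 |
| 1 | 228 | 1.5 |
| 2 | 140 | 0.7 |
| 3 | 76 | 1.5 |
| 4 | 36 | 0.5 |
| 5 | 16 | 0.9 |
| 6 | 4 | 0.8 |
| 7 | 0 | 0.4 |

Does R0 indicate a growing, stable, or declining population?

lx = nx/n0 = nx/400: 1, 0.57, 0.35, 0.19, 0.09, 0.04, 0.01, 0
R0 = Σ lx·mx = 0 + 0.855 + 0.245 + 0.285 + 0.045 + 0.036 + 0.008 + 0 = 1.474
R0 > 1, so the population is growing.

growing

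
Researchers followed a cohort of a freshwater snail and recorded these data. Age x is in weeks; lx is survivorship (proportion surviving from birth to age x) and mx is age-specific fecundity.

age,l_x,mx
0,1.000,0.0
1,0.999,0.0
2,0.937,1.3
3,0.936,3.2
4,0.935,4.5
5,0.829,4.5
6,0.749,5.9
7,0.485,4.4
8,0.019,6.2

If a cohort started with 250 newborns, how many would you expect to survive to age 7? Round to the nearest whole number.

Expected survivors = N0 · l_7 = 250 × 0.485 = 121.25 → 121

121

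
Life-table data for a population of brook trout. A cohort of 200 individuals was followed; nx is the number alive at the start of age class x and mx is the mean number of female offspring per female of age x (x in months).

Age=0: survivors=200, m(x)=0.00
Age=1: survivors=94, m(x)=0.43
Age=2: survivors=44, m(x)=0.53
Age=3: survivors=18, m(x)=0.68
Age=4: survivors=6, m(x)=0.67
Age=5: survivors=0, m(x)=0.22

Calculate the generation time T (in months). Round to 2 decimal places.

1.75

lx = nx/n0 = nx/200: 1, 0.47, 0.22, 0.09, 0.03, 0
lx·mx: 0, 0.2021, 0.1166, 0.0612, 0.0201, 0 → R0 = 0.4
x·lx·mx: 0, 0.2021, 0.2332, 0.1836, 0.0804, 0 → Σ = 0.6993
T = 0.6993 / 0.4 = 1.74825 → 1.75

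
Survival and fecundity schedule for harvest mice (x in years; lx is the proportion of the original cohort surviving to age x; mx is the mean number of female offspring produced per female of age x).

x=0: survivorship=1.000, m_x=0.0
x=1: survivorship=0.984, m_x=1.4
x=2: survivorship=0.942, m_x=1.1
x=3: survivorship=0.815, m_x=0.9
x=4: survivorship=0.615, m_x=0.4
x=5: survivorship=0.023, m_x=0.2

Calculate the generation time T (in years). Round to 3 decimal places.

lx·mx: 0, 1.3776, 1.0362, 0.7335, 0.246, 0.0046 → R0 = 3.3979
x·lx·mx: 0, 1.3776, 2.0724, 2.2005, 0.984, 0.023 → Σ = 6.6575
T = 6.6575 / 3.3979 = 1.959298… → 1.959

1.959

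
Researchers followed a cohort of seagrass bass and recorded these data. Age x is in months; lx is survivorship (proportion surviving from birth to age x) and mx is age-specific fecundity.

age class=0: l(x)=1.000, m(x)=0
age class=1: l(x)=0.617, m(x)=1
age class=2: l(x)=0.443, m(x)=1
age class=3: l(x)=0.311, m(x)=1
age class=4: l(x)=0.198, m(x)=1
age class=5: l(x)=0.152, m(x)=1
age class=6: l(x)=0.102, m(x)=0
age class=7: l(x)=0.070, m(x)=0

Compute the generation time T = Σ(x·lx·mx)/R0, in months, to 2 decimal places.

lx·mx: 0, 0.617, 0.443, 0.311, 0.198, 0.152, 0, 0 → R0 = 1.721
x·lx·mx: 0, 0.617, 0.886, 0.933, 0.792, 0.76, 0, 0 → Σ = 3.988
T = 3.988 / 1.721 = 2.317257… → 2.32

2.32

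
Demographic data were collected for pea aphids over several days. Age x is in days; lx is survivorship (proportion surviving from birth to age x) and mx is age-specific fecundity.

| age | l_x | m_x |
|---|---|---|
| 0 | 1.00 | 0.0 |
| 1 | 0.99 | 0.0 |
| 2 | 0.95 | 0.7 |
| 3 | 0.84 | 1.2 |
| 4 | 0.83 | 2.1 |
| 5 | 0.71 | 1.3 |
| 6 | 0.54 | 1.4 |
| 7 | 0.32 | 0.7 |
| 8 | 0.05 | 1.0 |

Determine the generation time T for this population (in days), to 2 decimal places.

lx·mx: 0, 0, 0.665, 1.008, 1.743, 0.923, 0.756, 0.224, 0.05 → R0 = 5.369
x·lx·mx: 0, 0, 1.33, 3.024, 6.972, 4.615, 4.536, 1.568, 0.4 → Σ = 22.445
T = 22.445 / 5.369 = 4.180481… → 4.18

4.18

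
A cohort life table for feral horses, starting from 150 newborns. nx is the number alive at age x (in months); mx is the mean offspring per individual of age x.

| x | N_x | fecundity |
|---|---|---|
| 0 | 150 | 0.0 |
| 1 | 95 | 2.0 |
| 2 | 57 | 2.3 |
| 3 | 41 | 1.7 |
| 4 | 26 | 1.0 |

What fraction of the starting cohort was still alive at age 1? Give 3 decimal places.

0.633

l_1 = n_1/n_0 = 95/150 = 0.633333… → 0.633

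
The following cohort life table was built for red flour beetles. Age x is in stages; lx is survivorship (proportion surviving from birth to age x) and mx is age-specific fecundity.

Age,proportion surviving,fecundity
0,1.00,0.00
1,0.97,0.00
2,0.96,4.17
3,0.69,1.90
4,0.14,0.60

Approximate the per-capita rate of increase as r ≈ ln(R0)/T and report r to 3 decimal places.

0.741

R0 = Σ lx·mx = 0 + 0 + 4.0032 + 1.311 + 0.084 = 5.3982
Σ x·lx·mx = 12.2754; T = 12.2754/5.3982 = 2.27398…
r ≈ ln(R0)/T = ln(5.3982)/2.27398… = 0.74146… → 0.741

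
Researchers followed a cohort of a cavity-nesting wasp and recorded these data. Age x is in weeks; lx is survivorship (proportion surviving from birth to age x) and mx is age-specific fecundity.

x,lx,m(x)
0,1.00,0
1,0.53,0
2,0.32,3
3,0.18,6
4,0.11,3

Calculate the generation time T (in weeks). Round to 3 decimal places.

lx·mx: 0, 0, 0.96, 1.08, 0.33 → R0 = 2.37
x·lx·mx: 0, 0, 1.92, 3.24, 1.32 → Σ = 6.48
T = 6.48 / 2.37 = 2.734177… → 2.734

2.734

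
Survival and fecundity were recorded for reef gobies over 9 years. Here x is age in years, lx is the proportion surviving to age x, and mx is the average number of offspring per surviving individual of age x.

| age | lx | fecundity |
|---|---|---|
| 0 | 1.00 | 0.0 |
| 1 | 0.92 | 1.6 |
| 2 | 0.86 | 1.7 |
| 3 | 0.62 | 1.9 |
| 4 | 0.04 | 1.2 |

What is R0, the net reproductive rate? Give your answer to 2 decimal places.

lx·mx by age: 0, 1.472, 1.462, 1.178, 0.048
R0 = Σ lx·mx = 4.16 → 4.16

4.16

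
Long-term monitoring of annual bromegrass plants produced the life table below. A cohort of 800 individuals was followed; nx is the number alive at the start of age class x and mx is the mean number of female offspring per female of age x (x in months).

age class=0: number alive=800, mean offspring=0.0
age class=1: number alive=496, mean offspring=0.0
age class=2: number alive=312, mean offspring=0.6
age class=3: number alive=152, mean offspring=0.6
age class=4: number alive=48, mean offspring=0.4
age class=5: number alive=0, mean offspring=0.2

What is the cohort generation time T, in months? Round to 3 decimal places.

2.435

lx = nx/n0 = nx/800: 1, 0.62, 0.39, 0.19, 0.06, 0
lx·mx: 0, 0, 0.234, 0.114, 0.024, 0 → R0 = 0.372
x·lx·mx: 0, 0, 0.468, 0.342, 0.096, 0 → Σ = 0.906
T = 0.906 / 0.372 = 2.435484… → 2.435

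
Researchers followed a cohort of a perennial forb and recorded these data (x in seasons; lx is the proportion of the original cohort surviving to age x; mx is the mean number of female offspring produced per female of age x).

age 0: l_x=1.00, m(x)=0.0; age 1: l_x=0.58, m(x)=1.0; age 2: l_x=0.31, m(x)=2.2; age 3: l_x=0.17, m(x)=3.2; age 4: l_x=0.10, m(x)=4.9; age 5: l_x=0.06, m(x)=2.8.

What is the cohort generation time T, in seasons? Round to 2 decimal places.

lx·mx: 0, 0.58, 0.682, 0.544, 0.49, 0.168 → R0 = 2.464
x·lx·mx: 0, 0.58, 1.364, 1.632, 1.96, 0.84 → Σ = 6.376
T = 6.376 / 2.464 = 2.587662… → 2.59

2.59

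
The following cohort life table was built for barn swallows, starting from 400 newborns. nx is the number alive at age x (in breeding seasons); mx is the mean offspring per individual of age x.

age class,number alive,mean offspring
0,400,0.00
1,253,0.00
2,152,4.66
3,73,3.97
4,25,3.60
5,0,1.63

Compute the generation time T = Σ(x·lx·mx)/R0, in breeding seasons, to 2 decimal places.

2.43

lx = nx/n0 = nx/400: 1, 0.6325, 0.38, 0.1825, 0.0625, 0
lx·mx: 0, 0, 1.7708, 0.724525, 0.225, 0 → R0 = 2.720325
x·lx·mx: 0, 0, 3.5416, 2.173575, 0.9, 0 → Σ = 6.615175
T = 6.615175 / 2.720325 = 2.431759… → 2.43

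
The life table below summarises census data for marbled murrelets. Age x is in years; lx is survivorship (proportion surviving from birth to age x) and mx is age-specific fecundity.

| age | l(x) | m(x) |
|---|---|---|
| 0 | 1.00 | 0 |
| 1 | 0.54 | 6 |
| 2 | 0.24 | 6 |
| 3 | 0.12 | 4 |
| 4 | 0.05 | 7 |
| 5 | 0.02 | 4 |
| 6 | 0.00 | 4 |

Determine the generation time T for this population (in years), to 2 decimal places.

1.67

lx·mx: 0, 3.24, 1.44, 0.48, 0.35, 0.08, 0 → R0 = 5.59
x·lx·mx: 0, 3.24, 2.88, 1.44, 1.4, 0.4, 0 → Σ = 9.36
T = 9.36 / 5.59 = 1.674419… → 1.67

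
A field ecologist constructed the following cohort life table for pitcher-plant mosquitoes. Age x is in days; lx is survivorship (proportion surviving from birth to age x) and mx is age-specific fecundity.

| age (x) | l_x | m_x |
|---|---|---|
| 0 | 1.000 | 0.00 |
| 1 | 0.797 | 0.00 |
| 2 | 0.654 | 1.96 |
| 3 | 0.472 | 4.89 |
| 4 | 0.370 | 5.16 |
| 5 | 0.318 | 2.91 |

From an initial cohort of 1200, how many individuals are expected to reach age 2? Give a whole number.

Expected survivors = N0 · l_2 = 1200 × 0.654 = 784.8 → 785

785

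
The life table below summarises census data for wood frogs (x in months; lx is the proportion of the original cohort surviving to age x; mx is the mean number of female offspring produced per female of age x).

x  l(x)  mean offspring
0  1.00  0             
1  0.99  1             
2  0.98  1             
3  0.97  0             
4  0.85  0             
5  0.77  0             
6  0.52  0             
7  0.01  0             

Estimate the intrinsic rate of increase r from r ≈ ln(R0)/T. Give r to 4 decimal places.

0.4528

R0 = Σ lx·mx = 0 + 0.99 + 0.98 + 0 + 0 + 0 + 0 + 0 = 1.97
Σ x·lx·mx = 2.95; T = 2.95/1.97 = 1.49746…
r ≈ ln(R0)/T = ln(1.97)/1.49746… = 0.452789… → 0.4528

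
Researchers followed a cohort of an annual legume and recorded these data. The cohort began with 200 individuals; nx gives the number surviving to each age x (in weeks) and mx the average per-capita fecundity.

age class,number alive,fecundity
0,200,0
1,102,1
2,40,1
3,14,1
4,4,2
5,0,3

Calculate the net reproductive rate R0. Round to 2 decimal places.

0.82

lx = nx/n0 = nx/200: 1, 0.51, 0.2, 0.07, 0.02, 0
lx·mx by age: 0, 0.51, 0.2, 0.07, 0.04, 0
R0 = Σ lx·mx = 0.82 → 0.82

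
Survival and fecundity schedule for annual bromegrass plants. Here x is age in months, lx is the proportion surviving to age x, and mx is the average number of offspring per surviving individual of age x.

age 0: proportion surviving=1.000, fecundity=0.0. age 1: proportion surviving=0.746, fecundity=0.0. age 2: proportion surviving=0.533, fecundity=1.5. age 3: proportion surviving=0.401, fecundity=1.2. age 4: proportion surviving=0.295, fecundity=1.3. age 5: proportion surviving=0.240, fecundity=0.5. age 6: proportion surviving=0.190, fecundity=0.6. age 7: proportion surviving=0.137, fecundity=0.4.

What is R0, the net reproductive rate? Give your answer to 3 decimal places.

lx·mx by age: 0, 0, 0.7995, 0.4812, 0.3835, 0.12, 0.114, 0.0548
R0 = Σ lx·mx = 1.953 → 1.953

1.953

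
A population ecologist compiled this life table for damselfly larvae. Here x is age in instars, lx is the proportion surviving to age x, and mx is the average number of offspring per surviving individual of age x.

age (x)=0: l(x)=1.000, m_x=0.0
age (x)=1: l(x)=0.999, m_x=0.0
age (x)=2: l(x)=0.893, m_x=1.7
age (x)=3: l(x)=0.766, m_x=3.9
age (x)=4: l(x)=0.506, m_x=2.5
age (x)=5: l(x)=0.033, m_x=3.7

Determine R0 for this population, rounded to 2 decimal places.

5.89

lx·mx by age: 0, 0, 1.5181, 2.9874, 1.265, 0.1221
R0 = Σ lx·mx = 5.8926 → 5.89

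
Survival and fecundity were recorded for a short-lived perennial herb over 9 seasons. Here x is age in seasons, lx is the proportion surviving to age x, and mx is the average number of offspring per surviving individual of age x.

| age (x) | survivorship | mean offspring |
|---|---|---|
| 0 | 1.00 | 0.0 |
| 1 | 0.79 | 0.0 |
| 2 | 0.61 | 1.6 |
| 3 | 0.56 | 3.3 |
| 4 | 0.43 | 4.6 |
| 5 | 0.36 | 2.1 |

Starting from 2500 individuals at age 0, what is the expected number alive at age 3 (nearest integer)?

1400

Expected survivors = N0 · l_3 = 2500 × 0.56 = 1400 → 1400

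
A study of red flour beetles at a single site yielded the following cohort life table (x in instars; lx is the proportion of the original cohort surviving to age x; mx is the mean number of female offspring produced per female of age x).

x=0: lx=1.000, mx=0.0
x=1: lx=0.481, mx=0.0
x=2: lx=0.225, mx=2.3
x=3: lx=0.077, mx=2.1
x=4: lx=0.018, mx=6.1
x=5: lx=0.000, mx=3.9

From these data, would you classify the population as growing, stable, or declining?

declining

R0 = Σ lx·mx = 0 + 0 + 0.5175 + 0.1617 + 0.1098 + 0 = 0.789
R0 < 1, so the population is declining.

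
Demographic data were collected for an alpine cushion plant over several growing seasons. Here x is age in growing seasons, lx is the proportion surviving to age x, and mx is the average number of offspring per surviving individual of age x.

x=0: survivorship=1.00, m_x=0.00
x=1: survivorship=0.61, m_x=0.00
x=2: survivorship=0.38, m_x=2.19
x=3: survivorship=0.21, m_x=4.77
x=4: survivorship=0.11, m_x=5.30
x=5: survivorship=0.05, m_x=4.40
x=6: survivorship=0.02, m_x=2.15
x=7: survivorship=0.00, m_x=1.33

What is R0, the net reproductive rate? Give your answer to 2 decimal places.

2.68

lx·mx by age: 0, 0, 0.8322, 1.0017, 0.583, 0.22, 0.043, 0
R0 = Σ lx·mx = 2.6799 → 2.68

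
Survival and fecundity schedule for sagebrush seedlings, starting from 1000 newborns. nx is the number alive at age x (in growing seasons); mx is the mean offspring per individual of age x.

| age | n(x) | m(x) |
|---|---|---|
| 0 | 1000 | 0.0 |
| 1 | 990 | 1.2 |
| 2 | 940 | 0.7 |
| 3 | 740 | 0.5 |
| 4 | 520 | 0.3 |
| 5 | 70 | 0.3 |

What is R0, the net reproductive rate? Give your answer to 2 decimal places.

2.39

lx = nx/n0 = nx/1000: 1, 0.99, 0.94, 0.74, 0.52, 0.07
lx·mx by age: 0, 1.188, 0.658, 0.37, 0.156, 0.021
R0 = Σ lx·mx = 2.393 → 2.39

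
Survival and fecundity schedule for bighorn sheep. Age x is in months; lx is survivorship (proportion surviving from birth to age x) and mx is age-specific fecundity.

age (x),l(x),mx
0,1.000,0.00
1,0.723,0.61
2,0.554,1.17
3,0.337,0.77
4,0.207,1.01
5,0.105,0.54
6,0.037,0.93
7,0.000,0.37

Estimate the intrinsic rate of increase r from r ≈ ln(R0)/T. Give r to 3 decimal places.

0.215

R0 = Σ lx·mx = 0 + 0.44103 + 0.64818 + 0.25949 + 0.20907 + 0.0567 + 0.03441 + 0 = 1.64888
Σ x·lx·mx = 3.8421; T = 3.8421/1.64888 = 2.33013…
r ≈ ln(R0)/T = ln(1.64888)/2.33013… = 0.21462… → 0.215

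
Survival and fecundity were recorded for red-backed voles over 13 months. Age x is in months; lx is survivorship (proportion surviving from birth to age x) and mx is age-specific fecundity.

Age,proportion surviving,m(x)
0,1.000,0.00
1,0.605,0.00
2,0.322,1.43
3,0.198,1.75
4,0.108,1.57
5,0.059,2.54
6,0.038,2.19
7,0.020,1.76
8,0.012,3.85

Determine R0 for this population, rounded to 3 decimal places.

lx·mx by age: 0, 0, 0.46046, 0.3465, 0.16956, 0.14986, 0.08322, 0.0352, 0.0462
R0 = Σ lx·mx = 1.291 → 1.291

1.291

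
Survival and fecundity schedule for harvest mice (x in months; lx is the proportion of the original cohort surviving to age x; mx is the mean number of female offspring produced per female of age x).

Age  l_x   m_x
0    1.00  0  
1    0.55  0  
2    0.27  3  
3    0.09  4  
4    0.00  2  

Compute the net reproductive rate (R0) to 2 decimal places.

1.17

lx·mx by age: 0, 0, 0.81, 0.36, 0
R0 = Σ lx·mx = 1.17 → 1.17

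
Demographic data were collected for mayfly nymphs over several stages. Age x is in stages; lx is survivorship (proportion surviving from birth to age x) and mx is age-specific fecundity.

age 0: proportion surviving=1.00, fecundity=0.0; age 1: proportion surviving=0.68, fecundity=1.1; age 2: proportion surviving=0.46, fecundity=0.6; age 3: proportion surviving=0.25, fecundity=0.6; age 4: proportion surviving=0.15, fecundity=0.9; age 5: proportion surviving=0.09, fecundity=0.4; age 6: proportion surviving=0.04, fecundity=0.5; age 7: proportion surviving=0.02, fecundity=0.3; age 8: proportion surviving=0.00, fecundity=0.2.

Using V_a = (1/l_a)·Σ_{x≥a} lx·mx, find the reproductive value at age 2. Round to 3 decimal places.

lx·mx for x ≥ 2: 0.276, 0.15, 0.135, 0.036, 0.02, 0.006, 0 → sum = 0.623
V_2 = 0.623 / l_2 = 0.623 / 0.46 = 1.354348… → 1.354

1.354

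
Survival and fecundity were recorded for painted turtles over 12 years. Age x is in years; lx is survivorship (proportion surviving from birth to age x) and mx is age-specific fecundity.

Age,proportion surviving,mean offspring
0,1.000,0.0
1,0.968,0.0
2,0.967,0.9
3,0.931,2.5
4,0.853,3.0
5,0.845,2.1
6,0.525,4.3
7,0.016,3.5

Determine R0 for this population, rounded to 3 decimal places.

9.845

lx·mx by age: 0, 0, 0.8703, 2.3275, 2.559, 1.7745, 2.2575, 0.056
R0 = Σ lx·mx = 9.8448 → 9.845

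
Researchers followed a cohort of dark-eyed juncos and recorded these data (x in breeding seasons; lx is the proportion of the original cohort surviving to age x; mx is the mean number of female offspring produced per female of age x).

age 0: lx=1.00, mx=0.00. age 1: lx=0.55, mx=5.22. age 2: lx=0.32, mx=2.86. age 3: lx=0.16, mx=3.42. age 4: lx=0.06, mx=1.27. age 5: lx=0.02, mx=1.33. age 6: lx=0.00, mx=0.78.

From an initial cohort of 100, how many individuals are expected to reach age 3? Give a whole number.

16

Expected survivors = N0 · l_3 = 100 × 0.16 = 16 → 16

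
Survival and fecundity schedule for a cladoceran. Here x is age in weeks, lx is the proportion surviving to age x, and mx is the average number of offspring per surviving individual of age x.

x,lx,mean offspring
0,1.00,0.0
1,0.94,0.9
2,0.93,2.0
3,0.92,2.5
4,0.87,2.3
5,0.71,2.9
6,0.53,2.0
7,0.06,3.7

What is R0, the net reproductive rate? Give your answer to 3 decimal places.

10.348

lx·mx by age: 0, 0.846, 1.86, 2.3, 2.001, 2.059, 1.06, 0.222
R0 = Σ lx·mx = 10.348 → 10.348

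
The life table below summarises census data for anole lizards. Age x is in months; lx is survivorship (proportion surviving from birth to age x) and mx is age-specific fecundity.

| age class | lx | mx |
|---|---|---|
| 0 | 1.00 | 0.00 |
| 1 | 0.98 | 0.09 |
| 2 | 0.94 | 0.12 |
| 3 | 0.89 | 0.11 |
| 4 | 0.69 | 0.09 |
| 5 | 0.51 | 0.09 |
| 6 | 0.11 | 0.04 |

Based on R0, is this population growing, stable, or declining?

declining

R0 = Σ lx·mx = 0 + 0.0882 + 0.1128 + 0.0979 + 0.0621 + 0.0459 + 0.0044 = 0.4113
R0 < 1, so the population is declining.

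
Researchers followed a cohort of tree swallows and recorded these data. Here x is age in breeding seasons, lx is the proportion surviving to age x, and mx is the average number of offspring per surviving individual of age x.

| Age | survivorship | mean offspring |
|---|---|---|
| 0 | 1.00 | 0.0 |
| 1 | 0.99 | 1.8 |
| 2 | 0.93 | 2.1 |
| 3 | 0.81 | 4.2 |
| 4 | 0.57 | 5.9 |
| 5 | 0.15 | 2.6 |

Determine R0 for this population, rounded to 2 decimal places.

lx·mx by age: 0, 1.782, 1.953, 3.402, 3.363, 0.39
R0 = Σ lx·mx = 10.89 → 10.89

10.89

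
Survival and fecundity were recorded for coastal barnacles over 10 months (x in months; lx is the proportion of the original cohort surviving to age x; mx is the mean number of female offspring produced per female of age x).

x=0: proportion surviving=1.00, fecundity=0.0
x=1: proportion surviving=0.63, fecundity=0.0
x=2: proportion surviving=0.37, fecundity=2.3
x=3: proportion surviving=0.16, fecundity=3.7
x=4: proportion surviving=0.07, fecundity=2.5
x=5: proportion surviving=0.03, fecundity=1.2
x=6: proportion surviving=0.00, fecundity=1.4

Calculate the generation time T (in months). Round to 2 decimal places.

2.63

lx·mx: 0, 0, 0.851, 0.592, 0.175, 0.036, 0 → R0 = 1.654
x·lx·mx: 0, 0, 1.702, 1.776, 0.7, 0.18, 0 → Σ = 4.358
T = 4.358 / 1.654 = 2.634825… → 2.63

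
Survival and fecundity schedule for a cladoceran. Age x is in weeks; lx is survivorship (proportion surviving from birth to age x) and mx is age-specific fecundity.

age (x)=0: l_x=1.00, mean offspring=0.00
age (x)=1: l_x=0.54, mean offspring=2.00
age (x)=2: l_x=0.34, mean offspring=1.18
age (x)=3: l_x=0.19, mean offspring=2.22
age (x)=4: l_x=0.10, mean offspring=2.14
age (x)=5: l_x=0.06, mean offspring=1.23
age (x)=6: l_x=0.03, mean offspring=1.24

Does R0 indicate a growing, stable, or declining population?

R0 = Σ lx·mx = 0 + 1.08 + 0.4012 + 0.4218 + 0.214 + 0.0738 + 0.0372 = 2.228
R0 > 1, so the population is growing.

growing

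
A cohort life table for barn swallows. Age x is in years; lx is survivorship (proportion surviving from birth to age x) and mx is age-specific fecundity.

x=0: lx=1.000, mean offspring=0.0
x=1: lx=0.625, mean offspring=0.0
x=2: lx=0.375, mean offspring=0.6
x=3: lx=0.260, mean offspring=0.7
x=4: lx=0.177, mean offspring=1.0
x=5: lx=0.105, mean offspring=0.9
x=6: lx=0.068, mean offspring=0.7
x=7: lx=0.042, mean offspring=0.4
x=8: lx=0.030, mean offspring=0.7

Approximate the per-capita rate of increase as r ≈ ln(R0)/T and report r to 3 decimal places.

R0 = Σ lx·mx = 0 + 0 + 0.225 + 0.182 + 0.177 + 0.0945 + 0.0476 + 0.0168 + 0.021 = 0.7639
Σ x·lx·mx = 2.7477; T = 2.7477/0.7639 = 3.59694…
r ≈ ln(R0)/T = ln(0.7639)/3.59694… = -0.07487… → -0.075

-0.075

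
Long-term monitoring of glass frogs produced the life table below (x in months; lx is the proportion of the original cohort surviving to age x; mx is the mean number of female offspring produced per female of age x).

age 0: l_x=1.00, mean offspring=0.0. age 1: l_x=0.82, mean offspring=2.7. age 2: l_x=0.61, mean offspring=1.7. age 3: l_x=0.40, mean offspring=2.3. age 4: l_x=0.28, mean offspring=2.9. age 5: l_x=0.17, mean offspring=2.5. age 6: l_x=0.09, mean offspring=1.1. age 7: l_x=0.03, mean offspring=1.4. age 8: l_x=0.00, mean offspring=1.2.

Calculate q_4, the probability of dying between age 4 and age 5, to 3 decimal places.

q_4 = (l_4 − l_5) / l_4 = (0.28 − 0.17) / 0.28
     = 0.11 / 0.28 = 0.392857… → 0.393

0.393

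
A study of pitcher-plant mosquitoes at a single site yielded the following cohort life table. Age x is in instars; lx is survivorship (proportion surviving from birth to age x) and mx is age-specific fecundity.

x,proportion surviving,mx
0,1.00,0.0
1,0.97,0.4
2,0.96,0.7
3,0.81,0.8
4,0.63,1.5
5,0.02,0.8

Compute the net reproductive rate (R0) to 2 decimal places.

2.67

lx·mx by age: 0, 0.388, 0.672, 0.648, 0.945, 0.016
R0 = Σ lx·mx = 2.669 → 2.67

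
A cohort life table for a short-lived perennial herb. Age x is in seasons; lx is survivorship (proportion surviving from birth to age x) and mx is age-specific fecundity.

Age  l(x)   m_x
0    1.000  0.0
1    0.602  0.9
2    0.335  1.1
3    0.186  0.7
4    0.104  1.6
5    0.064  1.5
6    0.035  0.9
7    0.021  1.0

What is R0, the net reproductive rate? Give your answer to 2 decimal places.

1.36

lx·mx by age: 0, 0.5418, 0.3685, 0.1302, 0.1664, 0.096, 0.0315, 0.021
R0 = Σ lx·mx = 1.3554 → 1.36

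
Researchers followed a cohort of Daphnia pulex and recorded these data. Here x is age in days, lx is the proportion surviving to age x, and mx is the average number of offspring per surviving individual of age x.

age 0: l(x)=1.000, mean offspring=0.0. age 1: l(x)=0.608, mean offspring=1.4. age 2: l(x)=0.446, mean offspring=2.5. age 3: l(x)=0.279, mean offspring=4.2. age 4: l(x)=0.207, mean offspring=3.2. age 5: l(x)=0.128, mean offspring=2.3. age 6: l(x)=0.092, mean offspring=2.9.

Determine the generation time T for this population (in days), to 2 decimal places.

2.82

lx·mx: 0, 0.8512, 1.115, 1.1718, 0.6624, 0.2944, 0.2668 → R0 = 4.3616
x·lx·mx: 0, 0.8512, 2.23, 3.5154, 2.6496, 1.472, 1.6008 → Σ = 12.319
T = 12.319 / 4.3616 = 2.824422… → 2.82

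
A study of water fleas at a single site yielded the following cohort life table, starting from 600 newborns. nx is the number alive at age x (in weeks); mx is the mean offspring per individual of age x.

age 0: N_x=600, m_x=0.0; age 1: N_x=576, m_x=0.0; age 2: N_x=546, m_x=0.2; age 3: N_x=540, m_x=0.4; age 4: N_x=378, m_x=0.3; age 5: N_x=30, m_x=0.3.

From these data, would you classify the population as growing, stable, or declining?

declining

lx = nx/n0 = nx/600: 1, 0.96, 0.91, 0.9, 0.63, 0.05
R0 = Σ lx·mx = 0 + 0 + 0.182 + 0.36 + 0.189 + 0.015 = 0.746
R0 < 1, so the population is declining.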